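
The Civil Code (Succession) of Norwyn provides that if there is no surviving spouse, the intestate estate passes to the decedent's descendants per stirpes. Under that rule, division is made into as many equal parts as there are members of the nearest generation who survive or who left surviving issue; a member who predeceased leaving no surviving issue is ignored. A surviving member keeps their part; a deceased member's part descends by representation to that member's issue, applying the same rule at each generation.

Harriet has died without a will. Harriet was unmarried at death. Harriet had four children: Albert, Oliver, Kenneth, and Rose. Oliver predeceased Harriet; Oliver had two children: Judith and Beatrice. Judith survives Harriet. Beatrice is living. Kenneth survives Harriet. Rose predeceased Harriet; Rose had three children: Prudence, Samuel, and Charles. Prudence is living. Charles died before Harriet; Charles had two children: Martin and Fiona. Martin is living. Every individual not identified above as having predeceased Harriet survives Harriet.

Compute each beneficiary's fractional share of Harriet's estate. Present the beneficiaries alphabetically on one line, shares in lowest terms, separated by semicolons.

There is no surviving spouse, so the entire estate passes to Harriet's descendants per stirpes.
The estate is divided into 4 equal shares of 1/4 among Albert, Oliver, Kenneth, Rose.
Albert is living and takes 1/4.
Oliver predeceased; the 1/4 allotted to Oliver's branch passes to Oliver's issue by representation.
The 1/4 is divided into 2 equal shares of 1/8 among Judith, Beatrice.
Judith is living and takes 1/8.
Beatrice is living and takes 1/8.
Kenneth is living and takes 1/4.
Rose predeceased; the 1/4 allotted to Rose's branch passes to Rose's issue by representation.
The 1/4 is divided into 3 equal shares of 1/12 among Prudence, Samuel, Charles.
Prudence is living and takes 1/12.
Samuel is living and takes 1/12.
Charles predeceased; the 1/12 allotted to Charles's branch passes to Charles's issue by representation.
The 1/12 is divided into 2 equal shares of 1/24 among Martin, Fiona.
Martin is living and takes 1/24.
Fiona is living and takes 1/24.

Albert 1/4; Beatrice 1/8; Fiona 1/24; Judith 1/8; Kenneth 1/4; Martin 1/24; Prudence 1/12; Samuel 1/12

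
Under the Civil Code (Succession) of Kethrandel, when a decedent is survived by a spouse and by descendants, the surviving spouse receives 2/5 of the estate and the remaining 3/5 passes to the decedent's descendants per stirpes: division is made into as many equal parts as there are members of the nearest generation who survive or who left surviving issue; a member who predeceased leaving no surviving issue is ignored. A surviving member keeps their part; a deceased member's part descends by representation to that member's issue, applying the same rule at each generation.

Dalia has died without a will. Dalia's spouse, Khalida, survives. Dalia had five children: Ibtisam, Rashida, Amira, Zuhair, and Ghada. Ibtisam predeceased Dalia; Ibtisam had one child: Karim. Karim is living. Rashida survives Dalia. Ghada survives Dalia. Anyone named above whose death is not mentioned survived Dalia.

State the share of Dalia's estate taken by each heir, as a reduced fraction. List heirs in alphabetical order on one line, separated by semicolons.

Khalida, as surviving spouse, takes 2/5.
The remaining 3/5 passes to Dalia's descendants per stirpes.
The 3/5 is divided into 5 equal shares of 3/25 among Ibtisam, Rashida, Amira, Zuhair, Ghada.
Ibtisam predeceased; the 3/25 allotted to Ibtisam's branch passes to Ibtisam's issue by representation.
Karim is the sole taker at this level and receives the full 3/25.
Rashida is living and takes 3/25.
Amira is living and takes 3/25.
Zuhair is living and takes 3/25.
Ghada is living and takes 3/25.

Amira 3/25; Ghada 3/25; Karim 3/25; Khalida 2/5; Rashida 3/25; Zuhair 3/25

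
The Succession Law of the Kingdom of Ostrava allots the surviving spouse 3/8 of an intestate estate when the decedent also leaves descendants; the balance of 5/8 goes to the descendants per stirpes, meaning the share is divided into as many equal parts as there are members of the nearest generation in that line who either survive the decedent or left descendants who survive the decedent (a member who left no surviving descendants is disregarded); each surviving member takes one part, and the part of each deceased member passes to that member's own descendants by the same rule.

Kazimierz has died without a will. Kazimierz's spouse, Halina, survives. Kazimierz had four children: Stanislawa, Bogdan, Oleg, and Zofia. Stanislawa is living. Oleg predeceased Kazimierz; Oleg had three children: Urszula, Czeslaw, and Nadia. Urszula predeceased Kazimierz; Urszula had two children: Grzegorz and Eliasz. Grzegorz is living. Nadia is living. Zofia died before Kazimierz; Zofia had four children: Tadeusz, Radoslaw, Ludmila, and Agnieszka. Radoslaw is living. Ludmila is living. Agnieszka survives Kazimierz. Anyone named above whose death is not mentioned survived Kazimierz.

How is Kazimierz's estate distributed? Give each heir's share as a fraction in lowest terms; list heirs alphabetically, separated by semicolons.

Halina, as surviving spouse, takes 3/8.
The remaining 5/8 passes to Kazimierz's descendants per stirpes.
The 5/8 is divided into 4 equal shares of 5/32 among Stanislawa, Bogdan, Oleg, Zofia.
Stanislawa is living and takes 5/32.
Bogdan is living and takes 5/32.
Oleg predeceased; the 5/32 allotted to Oleg's branch passes to Oleg's issue by representation.
The 5/32 is divided into 3 equal shares of 5/96 among Urszula, Czeslaw, Nadia.
Urszula predeceased; the 5/96 allotted to Urszula's branch passes to Urszula's issue by representation.
The 5/96 is divided into 2 equal shares of 5/192 among Grzegorz, Eliasz.
Grzegorz is living and takes 5/192.
Eliasz is living and takes 5/192.
Czeslaw is living and takes 5/96.
Nadia is living and takes 5/96.
Zofia predeceased; the 5/32 allotted to Zofia's branch passes to Zofia's issue by representation.
The 5/32 is divided into 4 equal shares of 5/128 among Tadeusz, Radoslaw, Ludmila, Agnieszka.
Tadeusz is living and takes 5/128.
Radoslaw is living and takes 5/128.
Ludmila is living and takes 5/128.
Agnieszka is living and takes 5/128.

Agnieszka 5/128; Bogdan 5/32; Czeslaw 5/96; Eliasz 5/192; Grzegorz 5/192; Halina 3/8; Ludmila 5/128; Nadia 5/96; Radoslaw 5/128; Stanislawa 5/32; Tadeusz 5/128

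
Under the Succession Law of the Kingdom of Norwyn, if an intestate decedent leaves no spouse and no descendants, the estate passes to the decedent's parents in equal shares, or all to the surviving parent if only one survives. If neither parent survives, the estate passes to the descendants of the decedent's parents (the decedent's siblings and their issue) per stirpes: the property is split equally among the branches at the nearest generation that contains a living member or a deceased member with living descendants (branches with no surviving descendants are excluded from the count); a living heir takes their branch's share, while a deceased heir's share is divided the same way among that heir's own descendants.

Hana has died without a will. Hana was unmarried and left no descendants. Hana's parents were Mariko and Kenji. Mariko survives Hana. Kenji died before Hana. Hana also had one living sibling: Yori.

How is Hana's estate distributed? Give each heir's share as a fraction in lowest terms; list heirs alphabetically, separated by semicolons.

Mariko 1

Only one parent, Mariko, survives, so Mariko takes the entire estate. The siblings take nothing because a surviving parent has priority.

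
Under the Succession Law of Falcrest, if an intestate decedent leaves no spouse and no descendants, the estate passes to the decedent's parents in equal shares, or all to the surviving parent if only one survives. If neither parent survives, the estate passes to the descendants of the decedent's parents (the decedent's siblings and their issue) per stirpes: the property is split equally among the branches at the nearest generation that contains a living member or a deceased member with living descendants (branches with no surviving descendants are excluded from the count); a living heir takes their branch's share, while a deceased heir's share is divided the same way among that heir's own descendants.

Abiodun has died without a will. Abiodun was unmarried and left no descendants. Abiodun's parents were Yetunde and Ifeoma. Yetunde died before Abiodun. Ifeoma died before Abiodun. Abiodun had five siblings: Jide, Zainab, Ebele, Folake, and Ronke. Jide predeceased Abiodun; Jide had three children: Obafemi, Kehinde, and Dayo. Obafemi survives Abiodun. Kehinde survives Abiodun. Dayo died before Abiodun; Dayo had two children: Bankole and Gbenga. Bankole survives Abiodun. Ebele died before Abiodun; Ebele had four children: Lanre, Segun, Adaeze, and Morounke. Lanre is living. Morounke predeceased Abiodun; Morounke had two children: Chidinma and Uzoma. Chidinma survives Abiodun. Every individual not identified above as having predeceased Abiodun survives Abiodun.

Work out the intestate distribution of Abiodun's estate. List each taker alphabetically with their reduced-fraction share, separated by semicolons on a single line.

Adaeze 1/20; Bankole 1/30; Chidinma 1/40; Folake 1/5; Gbenga 1/30; Kehinde 1/15; Lanre 1/20; Obafemi 1/15; Ronke 1/5; Segun 1/20; Uzoma 1/40; Zainab 1/5

Neither parent survives and there are no descendants, so the estate passes to Abiodun's siblings and their issue per stirpes.
The estate is divided into 5 equal shares of 1/5 among Jide, Zainab, Ebele, Folake, Ronke.
Jide predeceased; the 1/5 allotted to Jide's branch passes to Jide's issue by representation.
The 1/5 is divided into 3 equal shares of 1/15 among Obafemi, Kehinde, Dayo.
Obafemi is living and takes 1/15.
Kehinde is living and takes 1/15.
Dayo predeceased; the 1/15 allotted to Dayo's branch passes to Dayo's issue by representation.
The 1/15 is divided into 2 equal shares of 1/30 among Bankole, Gbenga.
Bankole is living and takes 1/30.
Gbenga is living and takes 1/30.
Zainab is living and takes 1/5.
Ebele predeceased; the 1/5 allotted to Ebele's branch passes to Ebele's issue by representation.
The 1/5 is divided into 4 equal shares of 1/20 among Lanre, Segun, Adaeze, Morounke.
Lanre is living and takes 1/20.
Segun is living and takes 1/20.
Adaeze is living and takes 1/20.
Morounke predeceased; the 1/20 allotted to Morounke's branch passes to Morounke's issue by representation.
The 1/20 is divided into 2 equal shares of 1/40 among Chidinma, Uzoma.
Chidinma is living and takes 1/40.
Uzoma is living and takes 1/40.
Folake is living and takes 1/5.
Ronke is living and takes 1/5.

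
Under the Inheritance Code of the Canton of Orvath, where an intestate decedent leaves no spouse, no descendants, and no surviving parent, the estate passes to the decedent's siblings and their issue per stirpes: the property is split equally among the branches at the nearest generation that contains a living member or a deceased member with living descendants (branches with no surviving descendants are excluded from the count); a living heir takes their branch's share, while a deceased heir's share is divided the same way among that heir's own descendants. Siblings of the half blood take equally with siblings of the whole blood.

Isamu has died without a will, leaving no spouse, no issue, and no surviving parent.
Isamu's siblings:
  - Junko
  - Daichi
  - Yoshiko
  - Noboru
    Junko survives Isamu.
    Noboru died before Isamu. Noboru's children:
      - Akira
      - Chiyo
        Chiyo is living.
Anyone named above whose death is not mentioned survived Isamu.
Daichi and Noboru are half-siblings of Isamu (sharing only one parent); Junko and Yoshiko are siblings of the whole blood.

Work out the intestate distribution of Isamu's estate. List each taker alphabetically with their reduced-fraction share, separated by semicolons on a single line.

No spouse, descendants, or parent survives, so the estate passes to Isamu's siblings per stirpes.
Half-blood and whole-blood siblings take equally under the stated rule.
The estate is divided into 4 equal shares of 1/4 among Junko, Daichi, Yoshiko, Noboru.
Junko is living and takes 1/4.
Daichi is living and takes 1/4.
Yoshiko is living and takes 1/4.
Noboru predeceased; the 1/4 allotted to Noboru's branch passes to Noboru's issue by representation.
The 1/4 is divided into 2 equal shares of 1/8 among Akira, Chiyo.
Akira is living and takes 1/8.
Chiyo is living and takes 1/8.

Akira 1/8; Chiyo 1/8; Daichi 1/4; Junko 1/4; Yoshiko 1/4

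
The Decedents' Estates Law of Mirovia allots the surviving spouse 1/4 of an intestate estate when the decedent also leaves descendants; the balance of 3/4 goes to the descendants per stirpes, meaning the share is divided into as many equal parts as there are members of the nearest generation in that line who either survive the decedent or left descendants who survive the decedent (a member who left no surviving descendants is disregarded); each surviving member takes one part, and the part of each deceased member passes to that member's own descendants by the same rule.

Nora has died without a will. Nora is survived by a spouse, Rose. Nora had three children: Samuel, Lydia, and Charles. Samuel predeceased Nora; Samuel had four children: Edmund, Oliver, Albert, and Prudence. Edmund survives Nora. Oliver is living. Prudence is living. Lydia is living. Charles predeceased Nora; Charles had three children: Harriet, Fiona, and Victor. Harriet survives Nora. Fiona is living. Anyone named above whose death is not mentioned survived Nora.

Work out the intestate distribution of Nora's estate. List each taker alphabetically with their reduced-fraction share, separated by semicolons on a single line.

Albert 1/16; Edmund 1/16; Fiona 1/12; Harriet 1/12; Lydia 1/4; Oliver 1/16; Prudence 1/16; Rose 1/4; Victor 1/12

Rose, as surviving spouse, takes 1/4.
The remaining 3/4 passes to Nora's descendants per stirpes.
The 3/4 is divided into 3 equal shares of 1/4 among Samuel, Lydia, Charles.
Samuel predeceased; the 1/4 allotted to Samuel's branch passes to Samuel's issue by representation.
The 1/4 is divided into 4 equal shares of 1/16 among Edmund, Oliver, Albert, Prudence.
Edmund is living and takes 1/16.
Oliver is living and takes 1/16.
Albert is living and takes 1/16.
Prudence is living and takes 1/16.
Lydia is living and takes 1/4.
Charles predeceased; the 1/4 allotted to Charles's branch passes to Charles's issue by representation.
The 1/4 is divided into 3 equal shares of 1/12 among Harriet, Fiona, Victor.
Harriet is living and takes 1/12.
Fiona is living and takes 1/12.
Victor is living and takes 1/12.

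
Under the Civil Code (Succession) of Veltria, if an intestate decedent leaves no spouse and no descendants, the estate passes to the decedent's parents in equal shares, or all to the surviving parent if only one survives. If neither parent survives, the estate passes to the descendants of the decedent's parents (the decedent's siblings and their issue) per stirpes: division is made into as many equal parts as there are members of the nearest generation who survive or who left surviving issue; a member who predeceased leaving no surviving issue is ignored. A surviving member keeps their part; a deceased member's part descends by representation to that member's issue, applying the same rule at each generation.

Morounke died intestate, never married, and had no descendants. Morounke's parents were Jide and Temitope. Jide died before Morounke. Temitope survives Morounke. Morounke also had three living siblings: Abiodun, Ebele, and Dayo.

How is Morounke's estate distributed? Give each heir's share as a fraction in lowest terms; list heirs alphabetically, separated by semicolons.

Temitope 1

Only one parent, Temitope, survives, so Temitope takes the entire estate. The siblings take nothing because a surviving parent has priority.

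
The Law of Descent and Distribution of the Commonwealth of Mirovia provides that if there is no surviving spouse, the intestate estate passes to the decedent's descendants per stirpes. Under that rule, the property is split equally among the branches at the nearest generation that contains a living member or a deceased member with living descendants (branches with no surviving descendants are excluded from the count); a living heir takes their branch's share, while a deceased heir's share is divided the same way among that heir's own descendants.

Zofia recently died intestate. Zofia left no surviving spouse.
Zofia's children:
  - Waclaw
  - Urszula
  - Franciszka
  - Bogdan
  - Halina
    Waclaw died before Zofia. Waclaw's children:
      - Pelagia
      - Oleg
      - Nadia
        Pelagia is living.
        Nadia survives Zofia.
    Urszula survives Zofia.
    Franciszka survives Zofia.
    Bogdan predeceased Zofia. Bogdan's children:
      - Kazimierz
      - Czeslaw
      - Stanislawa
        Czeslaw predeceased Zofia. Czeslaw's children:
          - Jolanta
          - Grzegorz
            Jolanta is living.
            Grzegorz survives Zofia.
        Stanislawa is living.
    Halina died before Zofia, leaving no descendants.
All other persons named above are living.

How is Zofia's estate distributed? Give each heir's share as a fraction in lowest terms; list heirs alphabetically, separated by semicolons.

Franciszka 1/4; Grzegorz 1/24; Jolanta 1/24; Kazimierz 1/12; Nadia 1/12; Oleg 1/12; Pelagia 1/12; Stanislawa 1/12; Urszula 1/4

There is no surviving spouse, so the entire estate passes to Zofia's descendants per stirpes.
Halina left no surviving issue, so that branch lapses and is disregarded.
The estate is divided into 4 equal shares of 1/4 among Waclaw, Urszula, Franciszka, Bogdan.
Waclaw predeceased; the 1/4 allotted to Waclaw's branch passes to Waclaw's issue by representation.
The 1/4 is divided into 3 equal shares of 1/12 among Pelagia, Oleg, Nadia.
Pelagia is living and takes 1/12.
Oleg is living and takes 1/12.
Nadia is living and takes 1/12.
Urszula is living and takes 1/4.
Franciszka is living and takes 1/4.
Bogdan predeceased; the 1/4 allotted to Bogdan's branch passes to Bogdan's issue by representation.
The 1/4 is divided into 3 equal shares of 1/12 among Kazimierz, Czeslaw, Stanislawa.
Kazimierz is living and takes 1/12.
Czeslaw predeceased; the 1/12 allotted to Czeslaw's branch passes to Czeslaw's issue by representation.
The 1/12 is divided into 2 equal shares of 1/24 among Jolanta, Grzegorz.
Jolanta is living and takes 1/24.
Grzegorz is living and takes 1/24.
Stanislawa is living and takes 1/12.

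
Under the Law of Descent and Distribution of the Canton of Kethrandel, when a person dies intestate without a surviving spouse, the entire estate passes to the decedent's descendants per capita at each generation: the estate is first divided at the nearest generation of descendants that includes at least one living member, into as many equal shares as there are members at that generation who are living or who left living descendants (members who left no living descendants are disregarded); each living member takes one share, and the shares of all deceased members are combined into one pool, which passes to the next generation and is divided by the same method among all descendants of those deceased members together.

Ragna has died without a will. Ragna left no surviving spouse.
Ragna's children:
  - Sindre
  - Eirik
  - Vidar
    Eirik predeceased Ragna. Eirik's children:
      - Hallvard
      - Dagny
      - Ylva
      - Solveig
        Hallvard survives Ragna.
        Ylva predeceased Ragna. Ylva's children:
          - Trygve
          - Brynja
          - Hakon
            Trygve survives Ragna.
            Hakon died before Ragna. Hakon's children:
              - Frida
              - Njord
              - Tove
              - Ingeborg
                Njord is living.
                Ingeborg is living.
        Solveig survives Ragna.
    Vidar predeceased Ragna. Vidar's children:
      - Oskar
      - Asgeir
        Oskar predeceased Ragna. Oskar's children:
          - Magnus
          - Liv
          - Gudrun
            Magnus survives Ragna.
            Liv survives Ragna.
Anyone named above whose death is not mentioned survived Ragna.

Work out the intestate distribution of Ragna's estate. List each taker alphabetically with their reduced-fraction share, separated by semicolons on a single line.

Asgeir 1/9; Brynja 1/27; Dagny 1/9; Frida 1/108; Gudrun 1/27; Hallvard 1/9; Ingeborg 1/108; Liv 1/27; Magnus 1/27; Njord 1/108; Sindre 1/3; Solveig 1/9; Tove 1/108; Trygve 1/27

There is no surviving spouse, so the entire estate passes to Ragna's descendants per capita at each generation.
At generation 1 (Sindre, Eirik, Vidar) there are 3 shares of (1)/3 = 1/3 each.
Living: Sindre — each takes 1/3.
Deceased: Eirik and Vidar. Their combined 2/3 is pooled and carried to generation 2.
At generation 2 (Hallvard, Dagny, Ylva, Solveig, Oskar, Asgeir) there are 6 shares of (2/3)/6 = 1/9 each.
Living: Hallvard, Dagny, Solveig, and Asgeir — each takes 1/9.
Deceased: Ylva and Oskar. Their combined 2/9 is pooled and carried to generation 3.
At generation 3 (Trygve, Brynja, Hakon, Magnus, Liv, Gudrun) there are 6 shares of (2/9)/6 = 1/27 each.
Living: Trygve, Brynja, Magnus, Liv, and Gudrun — each takes 1/27.
Deceased: Hakon. That 1/27 share is carried to generation 4.
At generation 4 (Frida, Njord, Tove, Ingeborg) there are 4 shares of (1/27)/4 = 1/108 each.
Living: Frida, Njord, Tove, and Ingeborg — each takes 1/108.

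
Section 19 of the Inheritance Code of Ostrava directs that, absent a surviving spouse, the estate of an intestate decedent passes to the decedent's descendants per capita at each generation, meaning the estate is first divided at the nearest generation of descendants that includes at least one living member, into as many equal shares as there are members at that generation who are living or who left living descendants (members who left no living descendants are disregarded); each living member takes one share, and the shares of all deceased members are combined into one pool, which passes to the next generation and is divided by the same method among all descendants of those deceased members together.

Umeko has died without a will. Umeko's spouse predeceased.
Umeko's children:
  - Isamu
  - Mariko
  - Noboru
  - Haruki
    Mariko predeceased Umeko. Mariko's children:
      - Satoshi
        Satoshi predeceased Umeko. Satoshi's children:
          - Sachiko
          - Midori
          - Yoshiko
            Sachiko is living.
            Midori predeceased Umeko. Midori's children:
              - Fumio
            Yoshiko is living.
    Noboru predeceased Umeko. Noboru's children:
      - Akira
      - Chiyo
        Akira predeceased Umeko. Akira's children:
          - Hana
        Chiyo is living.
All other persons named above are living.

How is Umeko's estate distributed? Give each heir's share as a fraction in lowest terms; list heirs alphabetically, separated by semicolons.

Chiyo 1/6; Fumio 1/12; Hana 1/12; Haruki 1/4; Isamu 1/4; Sachiko 1/12; Yoshiko 1/12

There is no surviving spouse, so the entire estate passes to Umeko's descendants per capita at each generation.
At generation 1 (Isamu, Mariko, Noboru, Haruki) there are 4 shares of (1)/4 = 1/4 each.
Living: Isamu and Haruki — each takes 1/4.
Deceased: Mariko and Noboru. Their combined 1/2 is pooled and carried to generation 2.
At generation 2 (Satoshi, Akira, Chiyo) there are 3 shares of (1/2)/3 = 1/6 each.
Living: Chiyo — each takes 1/6.
Deceased: Satoshi and Akira. Their combined 1/3 is pooled and carried to generation 3.
At generation 3 (Sachiko, Midori, Yoshiko, Hana) there are 4 shares of (1/3)/4 = 1/12 each.
Living: Sachiko, Yoshiko, and Hana — each takes 1/12.
Deceased: Midori. That 1/12 share is carried to generation 4.
At generation 4 (Fumio) there are 1 shares of (1/12)/1 = 1/12 each.
Living: Fumio — each takes 1/12.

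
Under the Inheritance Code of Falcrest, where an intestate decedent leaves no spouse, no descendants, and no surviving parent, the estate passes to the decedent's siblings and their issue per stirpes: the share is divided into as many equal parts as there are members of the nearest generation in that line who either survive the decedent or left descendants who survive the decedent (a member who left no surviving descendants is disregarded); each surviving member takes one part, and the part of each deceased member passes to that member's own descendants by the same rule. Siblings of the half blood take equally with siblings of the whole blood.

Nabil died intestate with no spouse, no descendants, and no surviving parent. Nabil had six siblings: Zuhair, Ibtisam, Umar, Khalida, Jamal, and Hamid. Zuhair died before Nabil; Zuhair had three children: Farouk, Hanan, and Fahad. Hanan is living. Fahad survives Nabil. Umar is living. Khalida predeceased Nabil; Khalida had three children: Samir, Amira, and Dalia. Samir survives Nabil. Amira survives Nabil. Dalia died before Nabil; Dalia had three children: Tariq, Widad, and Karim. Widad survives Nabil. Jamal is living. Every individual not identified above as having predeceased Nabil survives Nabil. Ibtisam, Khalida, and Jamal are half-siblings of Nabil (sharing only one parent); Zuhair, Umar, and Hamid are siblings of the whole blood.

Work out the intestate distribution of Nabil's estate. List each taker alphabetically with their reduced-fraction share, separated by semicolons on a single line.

Amira 1/18; Fahad 1/18; Farouk 1/18; Hamid 1/6; Hanan 1/18; Ibtisam 1/6; Jamal 1/6; Karim 1/54; Samir 1/18; Tariq 1/54; Umar 1/6; Widad 1/54

No spouse, descendants, or parent survives, so the estate passes to Nabil's siblings per stirpes.
Half-blood and whole-blood siblings take equally under the stated rule.
The estate is divided into 6 equal shares of 1/6 among Zuhair, Ibtisam, Umar, Khalida, Jamal, Hamid.
Zuhair predeceased; the 1/6 allotted to Zuhair's branch passes to Zuhair's issue by representation.
The 1/6 is divided into 3 equal shares of 1/18 among Farouk, Hanan, Fahad.
Farouk is living and takes 1/18.
Hanan is living and takes 1/18.
Fahad is living and takes 1/18.
Ibtisam is living and takes 1/6.
Umar is living and takes 1/6.
Khalida predeceased; the 1/6 allotted to Khalida's branch passes to Khalida's issue by representation.
The 1/6 is divided into 3 equal shares of 1/18 among Samir, Amira, Dalia.
Samir is living and takes 1/18.
Amira is living and takes 1/18.
Dalia predeceased; the 1/18 allotted to Dalia's branch passes to Dalia's issue by representation.
The 1/18 is divided into 3 equal shares of 1/54 among Tariq, Widad, Karim.
Tariq is living and takes 1/54.
Widad is living and takes 1/54.
Karim is living and takes 1/54.
Jamal is living and takes 1/6.
Hamid is living and takes 1/6.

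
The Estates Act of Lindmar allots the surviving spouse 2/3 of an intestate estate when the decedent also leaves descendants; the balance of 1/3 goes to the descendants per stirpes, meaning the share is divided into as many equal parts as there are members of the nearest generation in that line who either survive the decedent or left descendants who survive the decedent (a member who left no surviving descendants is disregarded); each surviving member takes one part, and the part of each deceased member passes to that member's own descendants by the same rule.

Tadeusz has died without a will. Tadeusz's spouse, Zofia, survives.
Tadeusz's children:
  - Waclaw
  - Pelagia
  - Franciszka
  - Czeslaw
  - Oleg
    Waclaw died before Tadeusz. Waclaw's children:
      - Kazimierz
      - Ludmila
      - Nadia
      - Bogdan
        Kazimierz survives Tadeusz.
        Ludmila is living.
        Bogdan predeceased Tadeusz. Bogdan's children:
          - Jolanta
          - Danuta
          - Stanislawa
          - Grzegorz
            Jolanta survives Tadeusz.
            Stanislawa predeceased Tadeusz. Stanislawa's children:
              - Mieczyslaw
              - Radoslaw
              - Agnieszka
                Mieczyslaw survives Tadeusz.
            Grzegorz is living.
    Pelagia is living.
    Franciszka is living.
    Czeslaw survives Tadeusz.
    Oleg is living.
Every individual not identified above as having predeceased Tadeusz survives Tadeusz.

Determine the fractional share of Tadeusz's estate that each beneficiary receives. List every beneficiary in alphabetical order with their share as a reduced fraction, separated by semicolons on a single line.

Agnieszka 1/720; Czeslaw 1/15; Danuta 1/240; Franciszka 1/15; Grzegorz 1/240; Jolanta 1/240; Kazimierz 1/60; Ludmila 1/60; Mieczyslaw 1/720; Nadia 1/60; Oleg 1/15; Pelagia 1/15; Radoslaw 1/720; Zofia 2/3

Zofia, as surviving spouse, takes 2/3.
The remaining 1/3 passes to Tadeusz's descendants per stirpes.
The 1/3 is divided into 5 equal shares of 1/15 among Waclaw, Pelagia, Franciszka, Czeslaw, Oleg.
Waclaw predeceased; the 1/15 allotted to Waclaw's branch passes to Waclaw's issue by representation.
The 1/15 is divided into 4 equal shares of 1/60 among Kazimierz, Ludmila, Nadia, Bogdan.
Kazimierz is living and takes 1/60.
Ludmila is living and takes 1/60.
Nadia is living and takes 1/60.
Bogdan predeceased; the 1/60 allotted to Bogdan's branch passes to Bogdan's issue by representation.
The 1/60 is divided into 4 equal shares of 1/240 among Jolanta, Danuta, Stanislawa, Grzegorz.
Jolanta is living and takes 1/240.
Danuta is living and takes 1/240.
Stanislawa predeceased; the 1/240 allotted to Stanislawa's branch passes to Stanislawa's issue by representation.
The 1/240 is divided into 3 equal shares of 1/720 among Mieczyslaw, Radoslaw, Agnieszka.
Mieczyslaw is living and takes 1/720.
Radoslaw is living and takes 1/720.
Agnieszka is living and takes 1/720.
Grzegorz is living and takes 1/240.
Pelagia is living and takes 1/15.
Franciszka is living and takes 1/15.
Czeslaw is living and takes 1/15.
Oleg is living and takes 1/15.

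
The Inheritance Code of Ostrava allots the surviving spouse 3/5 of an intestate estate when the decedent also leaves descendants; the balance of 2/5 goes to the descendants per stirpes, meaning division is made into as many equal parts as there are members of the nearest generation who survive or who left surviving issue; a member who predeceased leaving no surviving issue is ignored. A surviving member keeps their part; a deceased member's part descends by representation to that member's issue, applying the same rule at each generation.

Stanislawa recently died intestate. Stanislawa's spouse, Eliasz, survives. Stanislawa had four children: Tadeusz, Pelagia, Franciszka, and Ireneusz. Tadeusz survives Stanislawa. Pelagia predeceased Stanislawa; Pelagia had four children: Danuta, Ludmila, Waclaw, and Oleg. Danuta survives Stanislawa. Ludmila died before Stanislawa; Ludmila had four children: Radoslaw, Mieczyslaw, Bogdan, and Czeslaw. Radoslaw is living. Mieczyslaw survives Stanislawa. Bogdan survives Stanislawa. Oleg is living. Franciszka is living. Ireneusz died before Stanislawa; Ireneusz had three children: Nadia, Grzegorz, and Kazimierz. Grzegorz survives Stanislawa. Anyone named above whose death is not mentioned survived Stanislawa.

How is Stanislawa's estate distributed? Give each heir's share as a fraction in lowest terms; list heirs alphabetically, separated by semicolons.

Eliasz, as surviving spouse, takes 3/5.
The remaining 2/5 passes to Stanislawa's descendants per stirpes.
The 2/5 is divided into 4 equal shares of 1/10 among Tadeusz, Pelagia, Franciszka, Ireneusz.
Tadeusz is living and takes 1/10.
Pelagia predeceased; the 1/10 allotted to Pelagia's branch passes to Pelagia's issue by representation.
The 1/10 is divided into 4 equal shares of 1/40 among Danuta, Ludmila, Waclaw, Oleg.
Danuta is living and takes 1/40.
Ludmila predeceased; the 1/40 allotted to Ludmila's branch passes to Ludmila's issue by representation.
The 1/40 is divided into 4 equal shares of 1/160 among Radoslaw, Mieczyslaw, Bogdan, Czeslaw.
Radoslaw is living and takes 1/160.
Mieczyslaw is living and takes 1/160.
Bogdan is living and takes 1/160.
Czeslaw is living and takes 1/160.
Waclaw is living and takes 1/40.
Oleg is living and takes 1/40.
Franciszka is living and takes 1/10.
Ireneusz predeceased; the 1/10 allotted to Ireneusz's branch passes to Ireneusz's issue by representation.
The 1/10 is divided into 3 equal shares of 1/30 among Nadia, Grzegorz, Kazimierz.
Nadia is living and takes 1/30.
Grzegorz is living and takes 1/30.
Kazimierz is living and takes 1/30.

Bogdan 1/160; Czeslaw 1/160; Danuta 1/40; Eliasz 3/5; Franciszka 1/10; Grzegorz 1/30; Kazimierz 1/30; Mieczyslaw 1/160; Nadia 1/30; Oleg 1/40; Radoslaw 1/160; Tadeusz 1/10; Waclaw 1/40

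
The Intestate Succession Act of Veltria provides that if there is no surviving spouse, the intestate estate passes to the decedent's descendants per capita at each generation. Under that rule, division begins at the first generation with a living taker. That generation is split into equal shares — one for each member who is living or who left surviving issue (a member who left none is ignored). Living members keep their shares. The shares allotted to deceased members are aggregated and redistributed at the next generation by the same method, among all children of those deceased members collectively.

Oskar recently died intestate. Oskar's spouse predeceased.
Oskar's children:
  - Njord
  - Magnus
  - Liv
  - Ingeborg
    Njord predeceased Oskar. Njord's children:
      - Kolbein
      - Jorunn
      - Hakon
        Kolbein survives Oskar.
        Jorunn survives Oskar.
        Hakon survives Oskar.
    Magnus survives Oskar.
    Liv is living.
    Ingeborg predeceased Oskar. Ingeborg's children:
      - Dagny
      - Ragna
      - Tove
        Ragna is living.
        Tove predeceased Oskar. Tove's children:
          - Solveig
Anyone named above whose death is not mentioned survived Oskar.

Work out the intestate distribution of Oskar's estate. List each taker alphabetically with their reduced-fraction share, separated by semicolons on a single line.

Dagny 1/12; Hakon 1/12; Jorunn 1/12; Kolbein 1/12; Liv 1/4; Magnus 1/4; Ragna 1/12; Solveig 1/12

There is no surviving spouse, so the entire estate passes to Oskar's descendants per capita at each generation.
At generation 1 (Njord, Magnus, Liv, Ingeborg) there are 4 shares of (1)/4 = 1/4 each.
Living: Magnus and Liv — each takes 1/4.
Deceased: Njord and Ingeborg. Their combined 1/2 is pooled and carried to generation 2.
At generation 2 (Kolbein, Jorunn, Hakon, Dagny, Ragna, Tove) there are 6 shares of (1/2)/6 = 1/12 each.
Living: Kolbein, Jorunn, Hakon, Dagny, and Ragna — each takes 1/12.
Deceased: Tove. That 1/12 share is carried to generation 3.
At generation 3 (Solveig) there are 1 shares of (1/12)/1 = 1/12 each.
Living: Solveig — each takes 1/12.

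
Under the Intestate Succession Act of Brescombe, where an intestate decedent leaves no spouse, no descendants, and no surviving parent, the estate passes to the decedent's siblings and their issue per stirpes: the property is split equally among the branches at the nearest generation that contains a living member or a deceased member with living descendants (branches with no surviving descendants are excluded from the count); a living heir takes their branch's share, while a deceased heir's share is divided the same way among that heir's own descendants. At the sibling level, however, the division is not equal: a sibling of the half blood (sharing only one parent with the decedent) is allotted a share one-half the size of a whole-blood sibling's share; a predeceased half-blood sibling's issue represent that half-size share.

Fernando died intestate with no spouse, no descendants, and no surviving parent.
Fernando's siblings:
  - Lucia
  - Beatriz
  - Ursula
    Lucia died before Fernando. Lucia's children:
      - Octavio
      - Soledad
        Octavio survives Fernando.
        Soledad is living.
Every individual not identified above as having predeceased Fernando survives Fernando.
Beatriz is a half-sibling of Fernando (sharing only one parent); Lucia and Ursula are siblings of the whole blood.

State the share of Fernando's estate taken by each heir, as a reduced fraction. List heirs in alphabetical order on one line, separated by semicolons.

No spouse, descendants, or parent survives, so the estate passes to Fernando's siblings per stirpes.
Half-blood siblings count for one-half the weight of whole-blood siblings at the initial division.
Dividing 1 in proportion to weights (total weight 5/2): Lucia (weight 1) → 2/5; Beatriz (weight 1/2) → 1/5; Ursula (weight 1) → 2/5.
Lucia predeceased; the 2/5 allotted to Lucia's branch passes to Lucia's issue by representation.
The 2/5 is divided into 2 equal shares of 1/5 among Octavio, Soledad.
Octavio is living and takes 1/5.
Soledad is living and takes 1/5.
Beatriz is living and takes 1/5.
Ursula is living and takes 2/5.

Beatriz 1/5; Octavio 1/5; Soledad 1/5; Ursula 2/5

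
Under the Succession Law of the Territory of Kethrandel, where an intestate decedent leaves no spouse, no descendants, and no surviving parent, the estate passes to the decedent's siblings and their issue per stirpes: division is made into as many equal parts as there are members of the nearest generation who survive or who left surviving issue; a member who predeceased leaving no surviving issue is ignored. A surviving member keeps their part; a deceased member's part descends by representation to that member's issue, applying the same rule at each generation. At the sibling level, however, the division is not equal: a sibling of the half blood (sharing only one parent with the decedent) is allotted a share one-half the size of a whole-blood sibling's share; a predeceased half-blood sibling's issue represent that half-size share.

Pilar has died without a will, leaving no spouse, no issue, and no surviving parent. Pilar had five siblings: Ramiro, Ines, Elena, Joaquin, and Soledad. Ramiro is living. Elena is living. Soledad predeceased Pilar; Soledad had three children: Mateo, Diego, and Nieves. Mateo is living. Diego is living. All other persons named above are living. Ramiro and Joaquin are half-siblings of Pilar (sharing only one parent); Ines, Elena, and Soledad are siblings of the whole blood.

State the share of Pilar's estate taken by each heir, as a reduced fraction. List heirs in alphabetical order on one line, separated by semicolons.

No spouse, descendants, or parent survives, so the estate passes to Pilar's siblings per stirpes.
Half-blood siblings count for one-half the weight of whole-blood siblings at the initial division.
Dividing 1 in proportion to weights (total weight 4): Ramiro (weight 1/2) → 1/8; Ines (weight 1) → 1/4; Elena (weight 1) → 1/4; Joaquin (weight 1/2) → 1/8; Soledad (weight 1) → 1/4.
Ramiro is living and takes 1/8.
Ines is living and takes 1/4.
Elena is living and takes 1/4.
Joaquin is living and takes 1/8.
Soledad predeceased; the 1/4 allotted to Soledad's branch passes to Soledad's issue by representation.
The 1/4 is divided into 3 equal shares of 1/12 among Mateo, Diego, Nieves.
Mateo is living and takes 1/12.
Diego is living and takes 1/12.
Nieves is living and takes 1/12.

Diego 1/12; Elena 1/4; Ines 1/4; Joaquin 1/8; Mateo 1/12; Nieves 1/12; Ramiro 1/8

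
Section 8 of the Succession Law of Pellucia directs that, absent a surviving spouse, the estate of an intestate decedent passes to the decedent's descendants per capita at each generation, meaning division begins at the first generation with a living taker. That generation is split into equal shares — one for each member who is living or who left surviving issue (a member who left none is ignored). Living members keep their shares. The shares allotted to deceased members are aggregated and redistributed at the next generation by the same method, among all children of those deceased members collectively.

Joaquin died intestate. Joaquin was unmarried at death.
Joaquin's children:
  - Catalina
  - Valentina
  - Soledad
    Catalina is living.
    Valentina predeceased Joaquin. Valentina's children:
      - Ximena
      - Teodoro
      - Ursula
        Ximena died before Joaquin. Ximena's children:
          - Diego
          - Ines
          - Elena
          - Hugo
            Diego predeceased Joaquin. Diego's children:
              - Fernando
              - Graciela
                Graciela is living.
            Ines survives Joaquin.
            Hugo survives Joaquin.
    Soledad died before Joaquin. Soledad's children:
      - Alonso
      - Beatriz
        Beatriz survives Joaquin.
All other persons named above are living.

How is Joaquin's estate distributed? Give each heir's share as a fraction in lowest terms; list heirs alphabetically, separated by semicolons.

There is no surviving spouse, so the entire estate passes to Joaquin's descendants per capita at each generation.
At generation 1 (Catalina, Valentina, Soledad) there are 3 shares of (1)/3 = 1/3 each.
Living: Catalina — each takes 1/3.
Deceased: Valentina and Soledad. Their combined 2/3 is pooled and carried to generation 2.
At generation 2 (Ximena, Teodoro, Ursula, Alonso, Beatriz) there are 5 shares of (2/3)/5 = 2/15 each.
Living: Teodoro, Ursula, Alonso, and Beatriz — each takes 2/15.
Deceased: Ximena. That 2/15 share is carried to generation 3.
At generation 3 (Diego, Ines, Elena, Hugo) there are 4 shares of (2/15)/4 = 1/30 each.
Living: Ines, Elena, and Hugo — each takes 1/30.
Deceased: Diego. That 1/30 share is carried to generation 4.
At generation 4 (Fernando, Graciela) there are 2 shares of (1/30)/2 = 1/60 each.
Living: Fernando and Graciela — each takes 1/60.

Alonso 2/15; Beatriz 2/15; Catalina 1/3; Elena 1/30; Fernando 1/60; Graciela 1/60; Hugo 1/30; Ines 1/30; Teodoro 2/15; Ursula 2/15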